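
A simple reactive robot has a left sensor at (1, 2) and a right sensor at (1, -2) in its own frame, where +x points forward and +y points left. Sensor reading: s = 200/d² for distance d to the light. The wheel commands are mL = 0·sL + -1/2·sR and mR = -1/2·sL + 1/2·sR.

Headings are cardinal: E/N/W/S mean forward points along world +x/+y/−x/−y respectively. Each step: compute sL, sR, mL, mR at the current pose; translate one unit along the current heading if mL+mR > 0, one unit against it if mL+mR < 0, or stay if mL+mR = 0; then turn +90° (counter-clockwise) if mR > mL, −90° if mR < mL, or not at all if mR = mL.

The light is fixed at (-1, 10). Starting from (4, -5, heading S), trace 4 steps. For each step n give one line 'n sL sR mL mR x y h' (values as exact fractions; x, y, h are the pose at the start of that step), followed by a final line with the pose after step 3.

n=0: pose=(4,-5,S); sL=40/61, sR=40/53; mL=-20/53, mR=160/3233; mL+mR=-20/61 → advance -1; mR−mL=1380/3233 → turn +1·90°
n=1: pose=(4,-4,E); sL=10/9, sR=50/73; mL=-25/73, mR=-140/657; mL+mR=-5/9 → advance -1; mR−mL=85/657 → turn +1·90°
n=2: pose=(3,-4,N); sL=200/173, sR=40/41; mL=-20/41, mR=-640/7093; mL+mR=-100/173 → advance -1; mR−mL=2820/7093 → turn +1·90°
n=3: pose=(3,-5,W); sL=100/149, sR=100/89; mL=-50/89, mR=3000/13261; mL+mR=-50/149 → advance -1; mR−mL=10450/13261 → turn +1·90°

0 40/61 40/53 -20/53 160/3233 4 -5 S
1 10/9 50/73 -25/73 -140/657 4 -4 E
2 200/173 40/41 -20/41 -640/7093 3 -4 N
3 100/149 100/89 -50/89 3000/13261 3 -5 W
final 4 -5 S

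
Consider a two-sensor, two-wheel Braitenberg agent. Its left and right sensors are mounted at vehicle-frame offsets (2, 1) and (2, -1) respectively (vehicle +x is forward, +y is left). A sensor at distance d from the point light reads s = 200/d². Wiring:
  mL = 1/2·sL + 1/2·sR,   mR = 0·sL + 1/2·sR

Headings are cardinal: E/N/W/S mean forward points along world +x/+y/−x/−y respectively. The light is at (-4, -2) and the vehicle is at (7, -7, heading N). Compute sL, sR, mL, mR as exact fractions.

left sensor world pos  = (6, -5); dL² = 109
right sensor world pos = (8, -5); dR² = 153
sL = 200/109 = 200/109
sR = 200/153 = 200/153
mL = 1/2·sL + 1/2·sR = 26200/16677
mR = 0·sL + 1/2·sR = 100/153

200/109 200/153 26200/16677 100/153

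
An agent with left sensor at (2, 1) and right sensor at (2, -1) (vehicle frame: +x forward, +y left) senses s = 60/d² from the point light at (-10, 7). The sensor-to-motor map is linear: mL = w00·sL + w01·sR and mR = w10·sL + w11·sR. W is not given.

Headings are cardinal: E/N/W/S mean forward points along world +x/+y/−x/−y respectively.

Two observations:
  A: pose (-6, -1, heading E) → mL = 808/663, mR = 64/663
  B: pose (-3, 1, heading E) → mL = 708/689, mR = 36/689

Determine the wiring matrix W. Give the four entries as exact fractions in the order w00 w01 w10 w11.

1 1 1/2 -1/2

obs A: pose=(-6,-1,E) → sL=12/17, sR=20/39, mL=808/663, mR=64/663
obs B: pose=(-3,1,E) → sL=30/53, sR=6/13, mL=708/689, mR=36/689
sensor matrix S = [[12/17, 20/39], [30/53, 6/13]]; det S = 32/901
solve [mL_A; mL_B] = S·[w00; w01] and [mR_A; mR_B] = S·[w10; w11]:
  w00 = 1, w01 = 1, w10 = 1/2, w11 = -1/2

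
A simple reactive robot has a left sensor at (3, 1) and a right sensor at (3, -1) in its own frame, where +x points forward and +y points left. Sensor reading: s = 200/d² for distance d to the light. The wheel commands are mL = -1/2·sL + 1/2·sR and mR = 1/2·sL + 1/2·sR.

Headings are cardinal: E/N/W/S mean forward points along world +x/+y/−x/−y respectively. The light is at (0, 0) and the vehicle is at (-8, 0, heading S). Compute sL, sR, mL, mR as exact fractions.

left sensor world pos  = (-7, -3); dL² = 58
right sensor world pos = (-9, -3); dR² = 90
sL = 200/58 = 100/29
sR = 200/90 = 20/9
mL = -1/2·sL + 1/2·sR = -160/261
mR = 1/2·sL + 1/2·sR = 740/261

100/29 20/9 -160/261 740/261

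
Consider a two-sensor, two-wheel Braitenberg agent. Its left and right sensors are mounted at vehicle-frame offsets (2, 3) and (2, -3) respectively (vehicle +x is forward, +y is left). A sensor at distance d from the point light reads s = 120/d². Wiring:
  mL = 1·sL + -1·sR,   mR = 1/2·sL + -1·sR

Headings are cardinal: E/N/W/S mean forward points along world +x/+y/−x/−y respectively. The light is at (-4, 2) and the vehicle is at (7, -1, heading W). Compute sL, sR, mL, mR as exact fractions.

40/39 40/27 -160/351 -340/351

left sensor world pos  = (5, -4); dL² = 117
right sensor world pos = (5, 2); dR² = 81
sL = 120/117 = 40/39
sR = 120/81 = 40/27
mL = 1·sL + -1·sR = -160/351
mR = 1/2·sL + -1·sR = -340/351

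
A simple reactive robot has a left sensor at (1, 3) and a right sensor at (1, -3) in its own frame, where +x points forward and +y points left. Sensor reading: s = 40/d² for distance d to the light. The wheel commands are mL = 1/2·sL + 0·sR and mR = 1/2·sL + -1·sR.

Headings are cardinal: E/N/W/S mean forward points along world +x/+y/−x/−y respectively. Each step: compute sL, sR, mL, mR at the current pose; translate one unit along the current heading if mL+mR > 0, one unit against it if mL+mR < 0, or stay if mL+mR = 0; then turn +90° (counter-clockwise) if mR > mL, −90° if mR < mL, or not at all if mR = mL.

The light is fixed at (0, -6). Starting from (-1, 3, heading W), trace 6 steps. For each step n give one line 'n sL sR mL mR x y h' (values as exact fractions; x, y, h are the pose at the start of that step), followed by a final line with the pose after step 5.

0 1 10/37 1/2 17/74 -1 3 W
1 8/25 40/101 4/25 -596/2525 -2 3 N
2 20/61 20/13 10/61 -1090/793 -2 2 E
3 40/49 8/17 20/49 -52/833 -3 2 S
4 5/4 10/29 5/8 65/232 -3 1 W
5 40/113 8/13 20/113 -644/1469 -4 1 N
final -4 0 E

n=0: pose=(-1,3,W); sL=1, sR=10/37; mL=1/2, mR=17/74; mL+mR=27/37 → advance +1; mR−mL=-10/37 → turn -1·90°
n=1: pose=(-2,3,N); sL=8/25, sR=40/101; mL=4/25, mR=-596/2525; mL+mR=-192/2525 → advance -1; mR−mL=-40/101 → turn -1·90°
n=2: pose=(-2,2,E); sL=20/61, sR=20/13; mL=10/61, mR=-1090/793; mL+mR=-960/793 → advance -1; mR−mL=-20/13 → turn -1·90°
n=3: pose=(-3,2,S); sL=40/49, sR=8/17; mL=20/49, mR=-52/833; mL+mR=288/833 → advance +1; mR−mL=-8/17 → turn -1·90°
n=4: pose=(-3,1,W); sL=5/4, sR=10/29; mL=5/8, mR=65/232; mL+mR=105/116 → advance +1; mR−mL=-10/29 → turn -1·90°
n=5: pose=(-4,1,N); sL=40/113, sR=8/13; mL=20/113, mR=-644/1469; mL+mR=-384/1469 → advance -1; mR−mL=-8/13 → turn -1·90°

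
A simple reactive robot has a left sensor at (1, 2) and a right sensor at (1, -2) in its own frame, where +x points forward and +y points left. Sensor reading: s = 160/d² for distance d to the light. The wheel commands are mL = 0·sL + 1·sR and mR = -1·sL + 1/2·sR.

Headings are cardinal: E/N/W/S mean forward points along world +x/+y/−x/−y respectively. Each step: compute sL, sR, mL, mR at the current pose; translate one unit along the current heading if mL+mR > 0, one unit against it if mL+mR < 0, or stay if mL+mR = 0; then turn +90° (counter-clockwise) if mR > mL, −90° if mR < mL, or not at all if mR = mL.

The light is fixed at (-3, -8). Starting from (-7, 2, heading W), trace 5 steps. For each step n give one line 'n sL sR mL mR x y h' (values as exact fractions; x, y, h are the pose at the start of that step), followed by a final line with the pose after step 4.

0 160/89 160/169 160/169 -19920/15041 -7 2 W
1 80/73 80/61 80/61 -1960/4453 -6 2 N
2 160/173 32/17 32/17 48/2941 -6 3 E
3 8/5 40/29 40/29 -132/145 -5 3 S
4 160/73 160/153 160/153 -18640/11169 -5 2 W
final -4 2 N

n=0: pose=(-7,2,W); sL=160/89, sR=160/169; mL=160/169, mR=-19920/15041; mL+mR=-5680/15041 → advance -1; mR−mL=-34160/15041 → turn -1·90°
n=1: pose=(-6,2,N); sL=80/73, sR=80/61; mL=80/61, mR=-1960/4453; mL+mR=3880/4453 → advance +1; mR−mL=-7800/4453 → turn -1·90°
n=2: pose=(-6,3,E); sL=160/173, sR=32/17; mL=32/17, mR=48/2941; mL+mR=5584/2941 → advance +1; mR−mL=-5488/2941 → turn -1·90°
n=3: pose=(-5,3,S); sL=8/5, sR=40/29; mL=40/29, mR=-132/145; mL+mR=68/145 → advance +1; mR−mL=-332/145 → turn -1·90°
n=4: pose=(-5,2,W); sL=160/73, sR=160/153; mL=160/153, mR=-18640/11169; mL+mR=-2320/3723 → advance -1; mR−mL=-30320/11169 → turn -1·90°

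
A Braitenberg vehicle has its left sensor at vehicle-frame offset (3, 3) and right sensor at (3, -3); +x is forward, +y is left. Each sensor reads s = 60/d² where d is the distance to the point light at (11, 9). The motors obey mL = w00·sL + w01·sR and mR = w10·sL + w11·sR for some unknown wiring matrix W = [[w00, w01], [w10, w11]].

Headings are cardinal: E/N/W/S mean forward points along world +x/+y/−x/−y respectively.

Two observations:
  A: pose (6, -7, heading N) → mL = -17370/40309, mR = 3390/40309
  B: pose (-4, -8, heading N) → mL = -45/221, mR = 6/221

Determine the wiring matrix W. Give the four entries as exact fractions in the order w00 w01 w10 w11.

obs A: pose=(6,-7,N) → sL=60/233, sR=60/173, mL=-17370/40309, mR=3390/40309
obs B: pose=(-4,-8,N) → sL=3/26, sR=3/17, mL=-45/221, mR=6/221
sensor matrix S = [[60/233, 60/173], [3/26, 3/17]]; det S = 48330/8908289
solve [mL_A; mL_B] = S·[w00; w01] and [mR_A; mR_B] = S·[w10; w11]:
  w00 = -1, w01 = -1/2, w10 = 1, w11 = -1/2

-1 -1/2 1 -1/2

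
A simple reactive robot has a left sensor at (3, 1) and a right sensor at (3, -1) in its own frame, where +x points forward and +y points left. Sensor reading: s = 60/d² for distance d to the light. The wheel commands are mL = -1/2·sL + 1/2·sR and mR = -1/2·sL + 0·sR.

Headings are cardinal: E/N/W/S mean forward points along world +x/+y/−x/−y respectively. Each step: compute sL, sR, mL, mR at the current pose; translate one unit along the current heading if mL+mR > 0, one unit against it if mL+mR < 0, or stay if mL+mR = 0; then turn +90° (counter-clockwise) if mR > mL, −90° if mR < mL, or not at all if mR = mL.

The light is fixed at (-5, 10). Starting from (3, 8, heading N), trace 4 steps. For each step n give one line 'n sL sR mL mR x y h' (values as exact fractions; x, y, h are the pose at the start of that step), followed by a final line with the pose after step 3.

0 6/5 30/41 -48/205 -3/5 3 8 N
1 12/25 60/137 -72/3425 -6/25 3 7 E
2 3/5 5/6 7/60 -3/10 2 7 S
3 12/5 60/17 48/85 -6/5 2 8 W
final 3 8 N

n=0: pose=(3,8,N); sL=6/5, sR=30/41; mL=-48/205, mR=-3/5; mL+mR=-171/205 → advance -1; mR−mL=-15/41 → turn -1·90°
n=1: pose=(3,7,E); sL=12/25, sR=60/137; mL=-72/3425, mR=-6/25; mL+mR=-894/3425 → advance -1; mR−mL=-30/137 → turn -1·90°
n=2: pose=(2,7,S); sL=3/5, sR=5/6; mL=7/60, mR=-3/10; mL+mR=-11/60 → advance -1; mR−mL=-5/12 → turn -1·90°
n=3: pose=(2,8,W); sL=12/5, sR=60/17; mL=48/85, mR=-6/5; mL+mR=-54/85 → advance -1; mR−mL=-30/17 → turn -1·90°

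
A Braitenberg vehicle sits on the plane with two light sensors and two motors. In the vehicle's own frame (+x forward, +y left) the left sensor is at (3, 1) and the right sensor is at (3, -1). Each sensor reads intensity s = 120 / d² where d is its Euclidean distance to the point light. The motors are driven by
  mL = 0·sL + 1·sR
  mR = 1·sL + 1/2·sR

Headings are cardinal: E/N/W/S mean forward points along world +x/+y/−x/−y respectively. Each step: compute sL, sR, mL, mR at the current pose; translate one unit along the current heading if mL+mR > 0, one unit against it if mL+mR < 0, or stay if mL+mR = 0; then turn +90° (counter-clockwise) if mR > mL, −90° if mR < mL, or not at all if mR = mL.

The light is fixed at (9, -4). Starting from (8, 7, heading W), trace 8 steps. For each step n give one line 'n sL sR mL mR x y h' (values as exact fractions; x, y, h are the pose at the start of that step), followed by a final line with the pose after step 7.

0 30/29 3/4 3/4 327/232 8 7 W
1 24/13 120/73 120/73 2532/949 7 7 S
2 60/61 60/41 60/41 4290/2501 7 6 E
3 120/173 120/169 120/169 30660/29237 8 6 N
4 30/29 3/4 3/4 327/232 8 7 W
5 24/13 120/73 120/73 2532/949 7 7 S
6 60/61 60/41 60/41 4290/2501 7 6 E
7 120/173 120/169 120/169 30660/29237 8 6 N
final 8 7 W

n=0: pose=(8,7,W); sL=30/29, sR=3/4; mL=3/4, mR=327/232; mL+mR=501/232 → advance +1; mR−mL=153/232 → turn +1·90°
n=1: pose=(7,7,S); sL=24/13, sR=120/73; mL=120/73, mR=2532/949; mL+mR=4092/949 → advance +1; mR−mL=972/949 → turn +1·90°
n=2: pose=(7,6,E); sL=60/61, sR=60/41; mL=60/41, mR=4290/2501; mL+mR=7950/2501 → advance +1; mR−mL=630/2501 → turn +1·90°
n=3: pose=(8,6,N); sL=120/173, sR=120/169; mL=120/169, mR=30660/29237; mL+mR=51420/29237 → advance +1; mR−mL=9900/29237 → turn +1·90°
n=4: pose=(8,7,W); sL=30/29, sR=3/4; mL=3/4, mR=327/232; mL+mR=501/232 → advance +1; mR−mL=153/232 → turn +1·90°
n=5: pose=(7,7,S); sL=24/13, sR=120/73; mL=120/73, mR=2532/949; mL+mR=4092/949 → advance +1; mR−mL=972/949 → turn +1·90°
n=6: pose=(7,6,E); sL=60/61, sR=60/41; mL=60/41, mR=4290/2501; mL+mR=7950/2501 → advance +1; mR−mL=630/2501 → turn +1·90°
n=7: pose=(8,6,N); sL=120/173, sR=120/169; mL=120/169, mR=30660/29237; mL+mR=51420/29237 → advance +1; mR−mL=9900/29237 → turn +1·90°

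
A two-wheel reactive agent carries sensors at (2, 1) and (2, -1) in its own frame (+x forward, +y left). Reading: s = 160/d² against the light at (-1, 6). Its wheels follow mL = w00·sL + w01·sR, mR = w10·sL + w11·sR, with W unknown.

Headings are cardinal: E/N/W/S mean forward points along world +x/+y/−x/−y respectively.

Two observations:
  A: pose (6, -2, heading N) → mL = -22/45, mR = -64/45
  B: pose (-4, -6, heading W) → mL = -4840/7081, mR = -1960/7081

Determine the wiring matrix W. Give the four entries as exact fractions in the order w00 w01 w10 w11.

obs A: pose=(6,-2,N) → sL=20/9, sR=8/5, mL=-22/45, mR=-64/45
obs B: pose=(-4,-6,W) → sL=80/97, sR=80/73, mL=-4840/7081, mR=-1960/7081
sensor matrix S = [[20/9, 8/5], [80/97, 80/73]]; det S = 71104/63729
solve [mL_A; mL_B] = S·[w00; w01] and [mR_A; mR_B] = S·[w10; w11]:
  w00 = 1/2, w01 = -1, w10 = -1, w11 = 1/2

1/2 -1 -1 1/2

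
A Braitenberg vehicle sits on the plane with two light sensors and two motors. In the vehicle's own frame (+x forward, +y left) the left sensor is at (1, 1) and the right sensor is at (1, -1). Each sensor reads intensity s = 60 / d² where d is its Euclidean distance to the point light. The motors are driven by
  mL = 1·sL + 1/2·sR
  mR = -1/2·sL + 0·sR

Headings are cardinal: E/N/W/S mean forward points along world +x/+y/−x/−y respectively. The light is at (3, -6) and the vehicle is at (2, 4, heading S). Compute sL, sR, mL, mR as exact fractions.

left sensor world pos  = (3, 3); dL² = 81
right sensor world pos = (1, 3); dR² = 85
sL = 60/81 = 20/27
sR = 60/85 = 12/17
mL = 1·sL + 1/2·sR = 502/459
mR = -1/2·sL + 0·sR = -10/27

20/27 12/17 502/459 -10/27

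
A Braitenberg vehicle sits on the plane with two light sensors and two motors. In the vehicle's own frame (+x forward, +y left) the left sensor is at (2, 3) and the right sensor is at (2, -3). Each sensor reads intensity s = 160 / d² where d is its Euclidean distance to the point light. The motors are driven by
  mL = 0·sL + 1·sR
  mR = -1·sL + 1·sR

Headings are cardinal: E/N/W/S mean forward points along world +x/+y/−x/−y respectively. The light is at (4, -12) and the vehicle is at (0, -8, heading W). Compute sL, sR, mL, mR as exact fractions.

160/37 32/17 32/17 -1536/629

left sensor world pos  = (-2, -11); dL² = 37
right sensor world pos = (-2, -5); dR² = 85
sL = 160/37 = 160/37
sR = 160/85 = 32/17
mL = 0·sL + 1·sR = 32/17
mR = -1·sL + 1·sR = -1536/629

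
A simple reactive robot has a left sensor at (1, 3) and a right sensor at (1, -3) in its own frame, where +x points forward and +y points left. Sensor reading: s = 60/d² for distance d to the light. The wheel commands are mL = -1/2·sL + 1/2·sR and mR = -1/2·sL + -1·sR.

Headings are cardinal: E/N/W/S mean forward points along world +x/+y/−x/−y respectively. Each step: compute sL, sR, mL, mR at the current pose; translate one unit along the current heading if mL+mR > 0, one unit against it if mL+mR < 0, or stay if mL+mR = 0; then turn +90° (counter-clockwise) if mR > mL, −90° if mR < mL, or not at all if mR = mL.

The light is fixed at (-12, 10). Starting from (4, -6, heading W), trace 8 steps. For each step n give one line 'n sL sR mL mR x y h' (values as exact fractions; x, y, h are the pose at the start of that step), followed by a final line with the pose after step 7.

n=0: pose=(4,-6,W); sL=30/293, sR=30/197; mL=1440/57721, mR=-11745/57721; mL+mR=-10305/57721 → advance -1; mR−mL=-45/197 → turn -1·90°
n=1: pose=(5,-6,N); sL=60/421, sR=12/125; mL=-1224/52625, mR=-8802/52625; mL+mR=-10026/52625 → advance -1; mR−mL=-18/125 → turn -1·90°
n=2: pose=(5,-7,E); sL=3/26, sR=15/181; mL=-153/9412, mR=-1323/9412; mL+mR=-369/2353 → advance -1; mR−mL=-45/362 → turn -1·90°
n=3: pose=(4,-7,S); sL=12/137, sR=60/493; mL=1152/67541, mR=-11178/67541; mL+mR=-10026/67541 → advance -1; mR−mL=-90/493 → turn -1·90°
n=4: pose=(4,-6,W); sL=30/293, sR=30/197; mL=1440/57721, mR=-11745/57721; mL+mR=-10305/57721 → advance -1; mR−mL=-45/197 → turn -1·90°
n=5: pose=(5,-6,N); sL=60/421, sR=12/125; mL=-1224/52625, mR=-8802/52625; mL+mR=-10026/52625 → advance -1; mR−mL=-18/125 → turn -1·90°
n=6: pose=(5,-7,E); sL=3/26, sR=15/181; mL=-153/9412, mR=-1323/9412; mL+mR=-369/2353 → advance -1; mR−mL=-45/362 → turn -1·90°
n=7: pose=(4,-7,S); sL=12/137, sR=60/493; mL=1152/67541, mR=-11178/67541; mL+mR=-10026/67541 → advance -1; mR−mL=-90/493 → turn -1·90°

0 30/293 30/197 1440/57721 -11745/57721 4 -6 W
1 60/421 12/125 -1224/52625 -8802/52625 5 -6 N
2 3/26 15/181 -153/9412 -1323/9412 5 -7 E
3 12/137 60/493 1152/67541 -11178/67541 4 -7 S
4 30/293 30/197 1440/57721 -11745/57721 4 -6 W
5 60/421 12/125 -1224/52625 -8802/52625 5 -6 N
6 3/26 15/181 -153/9412 -1323/9412 5 -7 E
7 12/137 60/493 1152/67541 -11178/67541 4 -7 S
final 4 -6 W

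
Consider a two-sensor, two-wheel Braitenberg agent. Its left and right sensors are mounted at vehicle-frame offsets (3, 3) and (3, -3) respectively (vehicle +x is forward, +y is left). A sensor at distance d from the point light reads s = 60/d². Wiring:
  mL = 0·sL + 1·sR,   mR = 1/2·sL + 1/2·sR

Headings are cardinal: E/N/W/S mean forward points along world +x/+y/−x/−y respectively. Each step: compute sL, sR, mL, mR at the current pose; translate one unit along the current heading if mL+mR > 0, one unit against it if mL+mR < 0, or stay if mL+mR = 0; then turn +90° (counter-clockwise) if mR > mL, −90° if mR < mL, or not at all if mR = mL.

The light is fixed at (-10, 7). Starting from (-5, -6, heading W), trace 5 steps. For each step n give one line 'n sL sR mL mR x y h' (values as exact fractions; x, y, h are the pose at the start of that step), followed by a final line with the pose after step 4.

n=0: pose=(-5,-6,W); sL=3/13, sR=15/26; mL=15/26, mR=21/52; mL+mR=51/52 → advance +1; mR−mL=-9/52 → turn -1·90°
n=1: pose=(-6,-6,N); sL=60/101, sR=60/149; mL=60/149, mR=7500/15049; mL+mR=13560/15049 → advance +1; mR−mL=1440/15049 → turn +1·90°
n=2: pose=(-6,-5,W); sL=30/113, sR=30/41; mL=30/41, mR=2310/4633; mL+mR=5700/4633 → advance +1; mR−mL=-1080/4633 → turn -1·90°
n=3: pose=(-7,-5,N); sL=20/27, sR=20/39; mL=20/39, mR=220/351; mL+mR=400/351 → advance +1; mR−mL=40/351 → turn +1·90°
n=4: pose=(-7,-4,W); sL=15/49, sR=15/16; mL=15/16, mR=975/1568; mL+mR=2445/1568 → advance +1; mR−mL=-495/1568 → turn -1·90°

0 3/13 15/26 15/26 21/52 -5 -6 W
1 60/101 60/149 60/149 7500/15049 -6 -6 N
2 30/113 30/41 30/41 2310/4633 -6 -5 W
3 20/27 20/39 20/39 220/351 -7 -5 N
4 15/49 15/16 15/16 975/1568 -7 -4 W
final -8 -4 N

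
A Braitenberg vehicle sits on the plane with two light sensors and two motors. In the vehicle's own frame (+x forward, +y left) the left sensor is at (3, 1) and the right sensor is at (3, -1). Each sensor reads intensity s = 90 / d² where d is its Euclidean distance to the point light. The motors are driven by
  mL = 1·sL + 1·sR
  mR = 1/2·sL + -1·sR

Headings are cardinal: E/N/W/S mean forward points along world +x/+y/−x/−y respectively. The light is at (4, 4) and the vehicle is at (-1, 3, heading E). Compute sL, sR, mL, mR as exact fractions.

left sensor world pos  = (2, 4); dL² = 4
right sensor world pos = (2, 2); dR² = 8
sL = 90/4 = 45/2
sR = 90/8 = 45/4
mL = 1·sL + 1·sR = 135/4
mR = 1/2·sL + -1·sR = 0

45/2 45/4 135/4 0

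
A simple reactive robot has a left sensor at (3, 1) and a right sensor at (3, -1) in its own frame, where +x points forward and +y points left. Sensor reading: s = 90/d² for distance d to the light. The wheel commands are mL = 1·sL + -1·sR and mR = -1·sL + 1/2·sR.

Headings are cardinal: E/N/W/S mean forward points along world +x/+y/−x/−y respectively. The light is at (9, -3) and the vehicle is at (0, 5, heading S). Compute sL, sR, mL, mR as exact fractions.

90/89 18/25 648/2225 -1449/2225

left sensor world pos  = (1, 2); dL² = 89
right sensor world pos = (-1, 2); dR² = 125
sL = 90/89 = 90/89
sR = 90/125 = 18/25
mL = 1·sL + -1·sR = 648/2225
mR = -1·sL + 1/2·sR = -1449/2225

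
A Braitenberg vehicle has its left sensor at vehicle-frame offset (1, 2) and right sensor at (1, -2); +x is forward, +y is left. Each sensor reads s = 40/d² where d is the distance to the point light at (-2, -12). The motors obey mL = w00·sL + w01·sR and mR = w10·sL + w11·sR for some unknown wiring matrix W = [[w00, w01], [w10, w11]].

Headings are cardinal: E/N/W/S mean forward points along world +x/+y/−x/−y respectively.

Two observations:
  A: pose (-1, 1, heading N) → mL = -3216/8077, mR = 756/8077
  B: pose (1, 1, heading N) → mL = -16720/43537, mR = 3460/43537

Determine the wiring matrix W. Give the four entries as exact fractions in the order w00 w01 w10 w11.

obs A: pose=(-1,1,N) → sL=40/197, sR=8/41, mL=-3216/8077, mR=756/8077
obs B: pose=(1,1,N) → sL=40/197, sR=40/221, mL=-16720/43537, mR=3460/43537
sensor matrix S = [[40/197, 8/41], [40/197, 40/221]]; det S = -5120/1785017
solve [mL_A; mL_B] = S·[w00; w01] and [mR_A; mR_B] = S·[w10; w11]:
  w00 = -1, w01 = -1, w10 = -1/2, w11 = 1

-1 -1 -1/2 1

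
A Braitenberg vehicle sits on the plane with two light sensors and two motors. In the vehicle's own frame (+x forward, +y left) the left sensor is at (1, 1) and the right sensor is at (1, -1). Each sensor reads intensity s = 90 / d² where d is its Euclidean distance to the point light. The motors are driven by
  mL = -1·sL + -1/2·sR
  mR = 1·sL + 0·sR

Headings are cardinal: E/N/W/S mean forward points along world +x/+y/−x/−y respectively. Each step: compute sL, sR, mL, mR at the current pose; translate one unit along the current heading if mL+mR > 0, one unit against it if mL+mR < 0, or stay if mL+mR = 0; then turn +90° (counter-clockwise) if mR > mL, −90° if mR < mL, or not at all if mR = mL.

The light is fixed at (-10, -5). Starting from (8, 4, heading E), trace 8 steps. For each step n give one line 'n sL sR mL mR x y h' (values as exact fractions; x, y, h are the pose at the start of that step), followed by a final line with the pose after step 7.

n=0: pose=(8,4,E); sL=90/461, sR=18/85; mL=-11799/39185, mR=90/461; mL+mR=-9/85 → advance -1; mR−mL=19449/39185 → turn +1·90°
n=1: pose=(7,4,N); sL=45/178, sR=45/212; mL=-13545/37736, mR=45/178; mL+mR=-45/424 → advance -1; mR−mL=23085/37736 → turn +1·90°
n=2: pose=(7,3,W); sL=18/61, sR=90/337; mL=-8811/20557, mR=18/61; mL+mR=-45/337 → advance -1; mR−mL=14877/20557 → turn +1·90°
n=3: pose=(8,3,S); sL=9/41, sR=45/169; mL=-4887/13858, mR=9/41; mL+mR=-45/338 → advance -1; mR−mL=7929/13858 → turn +1·90°
n=4: pose=(8,4,E); sL=90/461, sR=18/85; mL=-11799/39185, mR=90/461; mL+mR=-9/85 → advance -1; mR−mL=19449/39185 → turn +1·90°
n=5: pose=(7,4,N); sL=45/178, sR=45/212; mL=-13545/37736, mR=45/178; mL+mR=-45/424 → advance -1; mR−mL=23085/37736 → turn +1·90°
n=6: pose=(7,3,W); sL=18/61, sR=90/337; mL=-8811/20557, mR=18/61; mL+mR=-45/337 → advance -1; mR−mL=14877/20557 → turn +1·90°
n=7: pose=(8,3,S); sL=9/41, sR=45/169; mL=-4887/13858, mR=9/41; mL+mR=-45/338 → advance -1; mR−mL=7929/13858 → turn +1·90°

0 90/461 18/85 -11799/39185 90/461 8 4 E
1 45/178 45/212 -13545/37736 45/178 7 4 N
2 18/61 90/337 -8811/20557 18/61 7 3 W
3 9/41 45/169 -4887/13858 9/41 8 3 S
4 90/461 18/85 -11799/39185 90/461 8 4 E
5 45/178 45/212 -13545/37736 45/178 7 4 N
6 18/61 90/337 -8811/20557 18/61 7 3 W
7 9/41 45/169 -4887/13858 9/41 8 3 S
final 8 4 E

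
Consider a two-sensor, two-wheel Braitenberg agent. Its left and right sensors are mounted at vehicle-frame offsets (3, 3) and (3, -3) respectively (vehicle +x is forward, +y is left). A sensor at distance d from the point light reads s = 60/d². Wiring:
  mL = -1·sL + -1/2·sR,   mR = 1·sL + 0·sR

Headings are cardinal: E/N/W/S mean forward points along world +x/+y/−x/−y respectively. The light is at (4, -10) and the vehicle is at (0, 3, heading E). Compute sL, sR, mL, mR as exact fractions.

left sensor world pos  = (3, 6); dL² = 257
right sensor world pos = (3, 0); dR² = 101
sL = 60/257 = 60/257
sR = 60/101 = 60/101
mL = -1·sL + -1/2·sR = -13770/25957
mR = 1·sL + 0·sR = 60/257

60/257 60/101 -13770/25957 60/257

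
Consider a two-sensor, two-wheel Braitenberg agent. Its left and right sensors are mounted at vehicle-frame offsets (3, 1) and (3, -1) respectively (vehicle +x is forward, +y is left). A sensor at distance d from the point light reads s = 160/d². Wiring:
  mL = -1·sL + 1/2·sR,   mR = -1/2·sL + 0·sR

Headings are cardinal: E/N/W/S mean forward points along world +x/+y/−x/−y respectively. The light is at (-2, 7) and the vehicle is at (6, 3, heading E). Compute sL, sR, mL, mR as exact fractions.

16/13 80/73 -648/949 -8/13

left sensor world pos  = (9, 4); dL² = 130
right sensor world pos = (9, 2); dR² = 146
sL = 160/130 = 16/13
sR = 160/146 = 80/73
mL = -1·sL + 1/2·sR = -648/949
mR = -1/2·sL + 0·sR = -8/13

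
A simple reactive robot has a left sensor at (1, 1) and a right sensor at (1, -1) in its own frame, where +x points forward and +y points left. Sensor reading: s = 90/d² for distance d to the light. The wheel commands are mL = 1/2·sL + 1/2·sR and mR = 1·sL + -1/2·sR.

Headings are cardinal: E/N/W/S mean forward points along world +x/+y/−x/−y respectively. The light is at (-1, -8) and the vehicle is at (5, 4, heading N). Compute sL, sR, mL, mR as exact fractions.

45/97 45/109 4635/10573 5445/21146

left sensor world pos  = (4, 5); dL² = 194
right sensor world pos = (6, 5); dR² = 218
sL = 90/194 = 45/97
sR = 90/218 = 45/109
mL = 1/2·sL + 1/2·sR = 4635/10573
mR = 1·sL + -1/2·sR = 5445/21146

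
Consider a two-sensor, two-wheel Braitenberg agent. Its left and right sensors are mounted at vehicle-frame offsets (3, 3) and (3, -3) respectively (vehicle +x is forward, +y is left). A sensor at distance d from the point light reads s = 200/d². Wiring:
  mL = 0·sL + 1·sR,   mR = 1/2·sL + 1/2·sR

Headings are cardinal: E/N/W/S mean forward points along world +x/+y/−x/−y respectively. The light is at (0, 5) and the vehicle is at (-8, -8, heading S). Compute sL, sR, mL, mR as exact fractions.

left sensor world pos  = (-5, -11); dL² = 281
right sensor world pos = (-11, -11); dR² = 377
sL = 200/281 = 200/281
sR = 200/377 = 200/377
mL = 0·sL + 1·sR = 200/377
mR = 1/2·sL + 1/2·sR = 65800/105937

200/281 200/377 200/377 65800/105937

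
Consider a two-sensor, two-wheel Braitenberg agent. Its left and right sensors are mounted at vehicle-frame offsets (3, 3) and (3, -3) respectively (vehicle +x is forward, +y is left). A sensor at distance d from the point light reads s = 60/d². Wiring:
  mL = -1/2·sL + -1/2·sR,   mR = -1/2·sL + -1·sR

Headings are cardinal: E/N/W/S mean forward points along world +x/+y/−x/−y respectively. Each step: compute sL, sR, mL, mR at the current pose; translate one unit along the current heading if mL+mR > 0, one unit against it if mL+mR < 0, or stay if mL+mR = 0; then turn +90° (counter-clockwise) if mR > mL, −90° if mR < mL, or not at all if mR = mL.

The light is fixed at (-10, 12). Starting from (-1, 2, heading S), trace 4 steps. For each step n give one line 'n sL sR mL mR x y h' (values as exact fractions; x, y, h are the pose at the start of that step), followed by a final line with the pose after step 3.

n=0: pose=(-1,2,S); sL=60/313, sR=12/41; mL=-3108/12833, mR=-4986/12833; mL+mR=-8094/12833 → advance -1; mR−mL=-6/41 → turn -1·90°
n=1: pose=(-1,3,W); sL=1/3, sR=5/6; mL=-7/12, mR=-1; mL+mR=-19/12 → advance -1; mR−mL=-5/12 → turn -1·90°
n=2: pose=(0,3,N); sL=12/17, sR=12/41; mL=-348/697, mR=-450/697; mL+mR=-798/697 → advance -1; mR−mL=-6/41 → turn -1·90°
n=3: pose=(0,2,E); sL=30/109, sR=30/169; mL=-4170/18421, mR=-5805/18421; mL+mR=-9975/18421 → advance -1; mR−mL=-15/169 → turn -1·90°

0 60/313 12/41 -3108/12833 -4986/12833 -1 2 S
1 1/3 5/6 -7/12 -1 -1 3 W
2 12/17 12/41 -348/697 -450/697 0 3 N
3 30/109 30/169 -4170/18421 -5805/18421 0 2 E
final -1 2 S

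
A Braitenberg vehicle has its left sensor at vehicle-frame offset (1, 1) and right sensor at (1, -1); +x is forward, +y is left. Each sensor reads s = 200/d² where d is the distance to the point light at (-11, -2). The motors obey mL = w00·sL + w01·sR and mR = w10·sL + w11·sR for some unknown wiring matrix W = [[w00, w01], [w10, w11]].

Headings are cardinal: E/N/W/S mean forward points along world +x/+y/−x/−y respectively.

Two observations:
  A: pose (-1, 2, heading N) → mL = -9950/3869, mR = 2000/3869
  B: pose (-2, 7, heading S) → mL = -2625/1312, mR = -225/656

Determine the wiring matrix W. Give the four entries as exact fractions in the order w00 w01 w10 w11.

-1 -1/2 1 -1

obs A: pose=(-1,2,N) → sL=100/53, sR=100/73, mL=-9950/3869, mR=2000/3869
obs B: pose=(-2,7,S) → sL=50/41, sR=25/16, mL=-2625/1312, mR=-225/656
sensor matrix S = [[100/53, 100/73], [50/41, 25/16]]; det S = 810625/634516
solve [mL_A; mL_B] = S·[w00; w01] and [mR_A; mR_B] = S·[w10; w11]:
  w00 = -1, w01 = -1/2, w10 = 1, w11 = -1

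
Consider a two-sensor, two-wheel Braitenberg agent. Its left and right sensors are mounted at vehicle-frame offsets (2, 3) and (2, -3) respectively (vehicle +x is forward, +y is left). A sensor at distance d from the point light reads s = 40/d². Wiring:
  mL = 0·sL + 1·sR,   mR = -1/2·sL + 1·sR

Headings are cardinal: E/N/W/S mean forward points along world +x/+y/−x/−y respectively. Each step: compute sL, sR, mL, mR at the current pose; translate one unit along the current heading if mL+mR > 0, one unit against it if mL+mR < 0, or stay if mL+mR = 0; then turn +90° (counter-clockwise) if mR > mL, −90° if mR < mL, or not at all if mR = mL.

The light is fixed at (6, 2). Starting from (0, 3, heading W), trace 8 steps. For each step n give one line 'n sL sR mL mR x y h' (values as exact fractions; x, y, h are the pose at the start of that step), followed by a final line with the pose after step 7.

n=0: pose=(0,3,W); sL=10/17, sR=1/2; mL=1/2, mR=7/34; mL+mR=12/17 → advance +1; mR−mL=-5/17 → turn -1·90°
n=1: pose=(-1,3,N); sL=40/109, sR=8/5; mL=8/5, mR=772/545; mL+mR=1644/545 → advance +1; mR−mL=-20/109 → turn -1·90°
n=2: pose=(-1,4,E); sL=4/5, sR=20/13; mL=20/13, mR=74/65; mL+mR=174/65 → advance +1; mR−mL=-2/5 → turn -1·90°
n=3: pose=(0,4,S); sL=40/9, sR=40/81; mL=40/81, mR=-140/81; mL+mR=-100/81 → advance -1; mR−mL=-20/9 → turn -1·90°
n=4: pose=(0,5,W); sL=5/8, sR=2/5; mL=2/5, mR=7/80; mL+mR=39/80 → advance +1; mR−mL=-5/16 → turn -1·90°
n=5: pose=(-1,5,N); sL=8/25, sR=40/41; mL=40/41, mR=836/1025; mL+mR=1836/1025 → advance +1; mR−mL=-4/25 → turn -1·90°
n=6: pose=(-1,6,E); sL=20/37, sR=20/13; mL=20/13, mR=610/481; mL+mR=1350/481 → advance +1; mR−mL=-10/37 → turn -1·90°
n=7: pose=(0,6,S); sL=40/13, sR=8/17; mL=8/17, mR=-236/221; mL+mR=-132/221 → advance -1; mR−mL=-20/13 → turn -1·90°

0 10/17 1/2 1/2 7/34 0 3 W
1 40/109 8/5 8/5 772/545 -1 3 N
2 4/5 20/13 20/13 74/65 -1 4 E
3 40/9 40/81 40/81 -140/81 0 4 S
4 5/8 2/5 2/5 7/80 0 5 W
5 8/25 40/41 40/41 836/1025 -1 5 N
6 20/37 20/13 20/13 610/481 -1 6 E
7 40/13 8/17 8/17 -236/221 0 6 S
final 0 7 W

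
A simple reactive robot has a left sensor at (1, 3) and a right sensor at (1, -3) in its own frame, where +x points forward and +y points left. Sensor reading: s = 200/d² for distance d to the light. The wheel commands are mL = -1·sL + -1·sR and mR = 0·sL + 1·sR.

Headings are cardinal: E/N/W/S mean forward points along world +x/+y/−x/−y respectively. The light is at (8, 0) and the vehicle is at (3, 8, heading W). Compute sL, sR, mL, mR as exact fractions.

left sensor world pos  = (2, 5); dL² = 61
right sensor world pos = (2, 11); dR² = 157
sL = 200/61 = 200/61
sR = 200/157 = 200/157
mL = -1·sL + -1·sR = -43600/9577
mR = 0·sL + 1·sR = 200/157

200/61 200/157 -43600/9577 200/157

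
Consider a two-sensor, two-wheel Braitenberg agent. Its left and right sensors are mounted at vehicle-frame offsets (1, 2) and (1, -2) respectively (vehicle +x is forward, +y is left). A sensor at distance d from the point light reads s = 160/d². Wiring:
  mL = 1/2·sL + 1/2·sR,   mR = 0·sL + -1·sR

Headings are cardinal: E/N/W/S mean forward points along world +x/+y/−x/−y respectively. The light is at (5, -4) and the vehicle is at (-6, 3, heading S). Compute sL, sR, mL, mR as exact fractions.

160/117 32/41 5152/4797 -32/41

left sensor world pos  = (-4, 2); dL² = 117
right sensor world pos = (-8, 2); dR² = 205
sL = 160/117 = 160/117
sR = 160/205 = 32/41
mL = 1/2·sL + 1/2·sR = 5152/4797
mR = 0·sL + -1·sR = -32/41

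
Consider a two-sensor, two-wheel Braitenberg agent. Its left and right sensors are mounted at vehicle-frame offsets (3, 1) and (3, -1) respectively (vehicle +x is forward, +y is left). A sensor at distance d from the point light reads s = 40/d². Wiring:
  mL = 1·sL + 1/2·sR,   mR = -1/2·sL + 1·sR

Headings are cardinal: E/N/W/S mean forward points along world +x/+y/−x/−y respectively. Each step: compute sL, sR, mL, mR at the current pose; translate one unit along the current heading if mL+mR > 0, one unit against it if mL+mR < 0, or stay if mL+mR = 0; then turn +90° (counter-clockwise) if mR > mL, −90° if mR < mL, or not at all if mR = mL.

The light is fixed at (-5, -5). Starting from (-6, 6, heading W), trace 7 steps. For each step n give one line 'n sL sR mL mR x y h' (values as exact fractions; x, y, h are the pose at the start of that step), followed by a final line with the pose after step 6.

0 10/29 1/4 109/232 9/116 -6 6 W
1 8/41 40/197 2396/8077 852/8077 -7 6 N
2 4/17 20/61 414/1037 218/1037 -7 7 E
3 40/81 8/17 1004/1377 308/1377 -6 7 S
4 10/29 1/4 109/232 9/116 -6 6 W
5 8/41 40/197 2396/8077 852/8077 -7 6 N
6 4/17 20/61 414/1037 218/1037 -7 7 E
final -6 7 S

n=0: pose=(-6,6,W); sL=10/29, sR=1/4; mL=109/232, mR=9/116; mL+mR=127/232 → advance +1; mR−mL=-91/232 → turn -1·90°
n=1: pose=(-7,6,N); sL=8/41, sR=40/197; mL=2396/8077, mR=852/8077; mL+mR=3248/8077 → advance +1; mR−mL=-1544/8077 → turn -1·90°
n=2: pose=(-7,7,E); sL=4/17, sR=20/61; mL=414/1037, mR=218/1037; mL+mR=632/1037 → advance +1; mR−mL=-196/1037 → turn -1·90°
n=3: pose=(-6,7,S); sL=40/81, sR=8/17; mL=1004/1377, mR=308/1377; mL+mR=1312/1377 → advance +1; mR−mL=-232/459 → turn -1·90°
n=4: pose=(-6,6,W); sL=10/29, sR=1/4; mL=109/232, mR=9/116; mL+mR=127/232 → advance +1; mR−mL=-91/232 → turn -1·90°
n=5: pose=(-7,6,N); sL=8/41, sR=40/197; mL=2396/8077, mR=852/8077; mL+mR=3248/8077 → advance +1; mR−mL=-1544/8077 → turn -1·90°
n=6: pose=(-7,7,E); sL=4/17, sR=20/61; mL=414/1037, mR=218/1037; mL+mR=632/1037 → advance +1; mR−mL=-196/1037 → turn -1·90°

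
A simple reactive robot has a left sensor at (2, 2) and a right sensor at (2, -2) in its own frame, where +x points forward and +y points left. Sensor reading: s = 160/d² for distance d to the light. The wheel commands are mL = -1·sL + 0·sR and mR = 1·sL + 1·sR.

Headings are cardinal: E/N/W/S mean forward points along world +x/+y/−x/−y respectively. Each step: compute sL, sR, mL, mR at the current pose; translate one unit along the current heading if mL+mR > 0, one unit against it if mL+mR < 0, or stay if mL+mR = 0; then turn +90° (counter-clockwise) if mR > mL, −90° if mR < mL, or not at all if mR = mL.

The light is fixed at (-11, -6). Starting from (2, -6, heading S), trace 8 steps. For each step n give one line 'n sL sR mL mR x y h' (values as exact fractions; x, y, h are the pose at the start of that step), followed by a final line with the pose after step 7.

0 160/229 32/25 -160/229 11328/5725 2 -6 S
1 80/113 80/117 -80/113 18400/13221 2 -7 E
2 32/29 160/257 -32/29 12864/7453 3 -7 N
3 40/37 40/37 -40/37 80/37 3 -6 W
4 160/229 32/25 -160/229 11328/5725 2 -6 S
5 80/113 80/117 -80/113 18400/13221 2 -7 E
6 32/29 160/257 -32/29 12864/7453 3 -7 N
7 40/37 40/37 -40/37 80/37 3 -6 W
final 2 -6 S

n=0: pose=(2,-6,S); sL=160/229, sR=32/25; mL=-160/229, mR=11328/5725; mL+mR=32/25 → advance +1; mR−mL=15328/5725 → turn +1·90°
n=1: pose=(2,-7,E); sL=80/113, sR=80/117; mL=-80/113, mR=18400/13221; mL+mR=80/117 → advance +1; mR−mL=27760/13221 → turn +1·90°
n=2: pose=(3,-7,N); sL=32/29, sR=160/257; mL=-32/29, mR=12864/7453; mL+mR=160/257 → advance +1; mR−mL=21088/7453 → turn +1·90°
n=3: pose=(3,-6,W); sL=40/37, sR=40/37; mL=-40/37, mR=80/37; mL+mR=40/37 → advance +1; mR−mL=120/37 → turn +1·90°
n=4: pose=(2,-6,S); sL=160/229, sR=32/25; mL=-160/229, mR=11328/5725; mL+mR=32/25 → advance +1; mR−mL=15328/5725 → turn +1·90°
n=5: pose=(2,-7,E); sL=80/113, sR=80/117; mL=-80/113, mR=18400/13221; mL+mR=80/117 → advance +1; mR−mL=27760/13221 → turn +1·90°
n=6: pose=(3,-7,N); sL=32/29, sR=160/257; mL=-32/29, mR=12864/7453; mL+mR=160/257 → advance +1; mR−mL=21088/7453 → turn +1·90°
n=7: pose=(3,-6,W); sL=40/37, sR=40/37; mL=-40/37, mR=80/37; mL+mR=40/37 → advance +1; mR−mL=120/37 → turn +1·90°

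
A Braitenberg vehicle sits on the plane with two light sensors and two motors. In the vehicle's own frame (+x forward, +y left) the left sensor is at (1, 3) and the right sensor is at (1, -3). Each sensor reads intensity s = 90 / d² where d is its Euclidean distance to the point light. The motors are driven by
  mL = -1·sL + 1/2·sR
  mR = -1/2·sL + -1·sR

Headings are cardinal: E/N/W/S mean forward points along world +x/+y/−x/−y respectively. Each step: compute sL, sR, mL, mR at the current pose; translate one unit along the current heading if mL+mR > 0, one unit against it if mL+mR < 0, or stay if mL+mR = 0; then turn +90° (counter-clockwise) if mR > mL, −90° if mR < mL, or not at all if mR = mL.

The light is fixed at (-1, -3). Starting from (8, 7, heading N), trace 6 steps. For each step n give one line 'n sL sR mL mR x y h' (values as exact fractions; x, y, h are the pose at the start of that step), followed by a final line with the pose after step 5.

0 90/157 18/53 -3357/8321 -5211/8321 8 7 N
1 45/122 45/68 -315/8296 -1755/2074 8 6 E
2 18/37 90/89 63/3293 -4131/3293 7 6 S
3 45/49 45/109 -7605/10682 -9315/10682 7 7 W
4 90/157 18/53 -3357/8321 -5211/8321 8 7 N
5 45/122 45/68 -315/8296 -1755/2074 8 6 E
final 7 6 S

n=0: pose=(8,7,N); sL=90/157, sR=18/53; mL=-3357/8321, mR=-5211/8321; mL+mR=-8568/8321 → advance -1; mR−mL=-1854/8321 → turn -1·90°
n=1: pose=(8,6,E); sL=45/122, sR=45/68; mL=-315/8296, mR=-1755/2074; mL+mR=-7335/8296 → advance -1; mR−mL=-6705/8296 → turn -1·90°
n=2: pose=(7,6,S); sL=18/37, sR=90/89; mL=63/3293, mR=-4131/3293; mL+mR=-4068/3293 → advance -1; mR−mL=-4194/3293 → turn -1·90°
n=3: pose=(7,7,W); sL=45/49, sR=45/109; mL=-7605/10682, mR=-9315/10682; mL+mR=-8460/5341 → advance -1; mR−mL=-855/5341 → turn -1·90°
n=4: pose=(8,7,N); sL=90/157, sR=18/53; mL=-3357/8321, mR=-5211/8321; mL+mR=-8568/8321 → advance -1; mR−mL=-1854/8321 → turn -1·90°
n=5: pose=(8,6,E); sL=45/122, sR=45/68; mL=-315/8296, mR=-1755/2074; mL+mR=-7335/8296 → advance -1; mR−mL=-6705/8296 → turn -1·90°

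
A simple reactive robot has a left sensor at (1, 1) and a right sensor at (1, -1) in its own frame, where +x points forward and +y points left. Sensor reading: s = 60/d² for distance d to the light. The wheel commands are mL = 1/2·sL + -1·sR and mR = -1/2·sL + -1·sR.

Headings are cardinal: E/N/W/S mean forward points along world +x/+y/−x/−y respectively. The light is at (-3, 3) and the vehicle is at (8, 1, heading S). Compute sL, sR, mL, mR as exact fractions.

left sensor world pos  = (9, 0); dL² = 153
right sensor world pos = (7, 0); dR² = 109
sL = 60/153 = 20/51
sR = 60/109 = 60/109
mL = 1/2·sL + -1·sR = -1970/5559
mR = -1/2·sL + -1·sR = -4150/5559

20/51 60/109 -1970/5559 -4150/5559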